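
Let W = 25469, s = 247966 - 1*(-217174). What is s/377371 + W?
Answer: 9611727139/377371 ≈ 25470.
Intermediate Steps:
s = 465140 (s = 247966 + 217174 = 465140)
s/377371 + W = 465140/377371 + 25469 = 9611727139/377371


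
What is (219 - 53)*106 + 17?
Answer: 17613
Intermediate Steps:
(219 - 53)*106 + 17 = 166*106 + 17 = 17596 + 17 = 17613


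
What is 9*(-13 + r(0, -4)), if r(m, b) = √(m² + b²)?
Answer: -81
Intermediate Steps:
r(m, b) = √(b² + m²)
9*(-13 + r(0, -4)) = 9*(-13 + √((-4)² + 0²)) = 9*(-13 + √(16 + 0)) = 9*(-13 + √16) = 9*(-13 + 4) = 9*(-9) = -81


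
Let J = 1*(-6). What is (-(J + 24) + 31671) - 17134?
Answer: 14519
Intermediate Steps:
J = -6
(-(J + 24) + 31671) - 17134 = (-(-6 + 24) + 31671) - 17134 = (-1*18 + 31671) - 17134 = (-18 + 31671) - 17134 = 31653 - 17134 = 14519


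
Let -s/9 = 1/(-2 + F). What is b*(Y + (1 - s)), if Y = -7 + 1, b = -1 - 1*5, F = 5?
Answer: 12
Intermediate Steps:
b = -6 (b = -1 - 5 = -6)
s = -3 (s = -9/(-2 + 5) = -9/3 = -9*1/3 = -3)
Y = -6
b*(Y + (1 - s)) = -6*(-6 + (1 - 1*(-3))) = -6*(-6 + (1 + 3)) = -6*(-6 + 4) = -6*(-2) = 12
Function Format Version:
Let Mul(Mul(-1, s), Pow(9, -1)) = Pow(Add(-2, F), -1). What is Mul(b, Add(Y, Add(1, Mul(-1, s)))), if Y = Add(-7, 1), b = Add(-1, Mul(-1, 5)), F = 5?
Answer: 12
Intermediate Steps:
b = -6 (b = Add(-1, -5) = -6)
s = -3 (s = Mul(-9, Pow(Add(-2, 5), -1)) = Mul(-9, Pow(3, -1)) = Mul(-9, Rational(1, 3)) = -3)
Y = -6
Mul(b, Add(Y, Add(1, Mul(-1, s)))) = Mul(-6, Add(-6, Add(1, Mul(-1, -3)))) = Mul(-6, Add(-6, Add(1, 3))) = Mul(-6, Add(-6, 4)) = Mul(-6, -2) = 12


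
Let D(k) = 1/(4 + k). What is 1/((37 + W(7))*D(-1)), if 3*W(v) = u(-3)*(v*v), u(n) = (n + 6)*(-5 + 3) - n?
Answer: -1/4 ≈ -0.25000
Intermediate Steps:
u(n) = -12 - 3*n (u(n) = (6 + n)*(-2) - n = (-12 - 2*n) - n = -12 - 3*n)
W(v) = -v**2 (W(v) = ((-12 - 3*(-3))*(v*v))/3 = ((-12 + 9)*v**2)/3 = (-3*v**2)/3 = -v**2)
1/((37 + W(7))*D(-1)) = 1/((37 - 1*7**2)/(4 - 1)) = 1/((37 - 1*49)/3) = 1/((37 - 49)*(1/3)) = 1/(-12*1/3) = 1/(-4) = -1/4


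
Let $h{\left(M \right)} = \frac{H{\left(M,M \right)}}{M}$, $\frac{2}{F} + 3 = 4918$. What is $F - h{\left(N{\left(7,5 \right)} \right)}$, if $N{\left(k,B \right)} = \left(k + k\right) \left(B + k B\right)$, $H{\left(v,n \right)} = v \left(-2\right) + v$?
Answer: $\frac{4917}{4915} \approx 1.0004$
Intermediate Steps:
$F = \frac{2}{4915}$ ($F = \frac{2}{-3 + 4918} = \frac{2}{4915} \approx 0.00040692$)
$H{\left(v,n \right)} = - v$ ($H{\left(v,n \right)} = - 2 v + v = - v$)
$N{\left(k,B \right)} = 2 k \left(B + B k\right)$
$h{\left(M \right)} = -1$ ($h{\left(M \right)} = \frac{\left(-1\right) M}{M} = -1$)
$F - h{\left(N{\left(7,5 \right)} \right)} = \frac{2}{4915} - -1 = \frac{2}{4915} + 1 = \frac{4917}{4915}$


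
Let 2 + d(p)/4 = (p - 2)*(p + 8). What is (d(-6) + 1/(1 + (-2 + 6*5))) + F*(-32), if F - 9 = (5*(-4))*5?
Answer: 82361/29 ≈ 2840.0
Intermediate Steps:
d(p) = -8 + 4*(-2 + p)*(8 + p) (d(p) = -8 + 4*((p - 2)*(p + 8)) = -8 + 4*((-2 + p)*(8 + p)) = -8 + 4*(-2 + p)*(8 + p))
F = -91 (F = 9 + (5*(-4))*5 = 9 - 20*5 = 9 - 100 = -91)
(d(-6) + 1/(1 + (-2 + 6*5))) + F*(-32) = ((-72 + 4*(-6)**2 + 24*(-6)) + 1/(1 + (-2 + 6*5))) - 91*(-32) = ((-72 + 4*36 - 144) + 1/(1 + (-2 + 30))) + 2912 = ((-72 + 144 - 144) + 1/(1 + 28)) + 2912 = (-72 + 1/29) + 2912 = -2087/29 + 2912 = 82361/29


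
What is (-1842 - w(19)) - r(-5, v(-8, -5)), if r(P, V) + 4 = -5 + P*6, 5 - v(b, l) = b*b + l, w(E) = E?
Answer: -1822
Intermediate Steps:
v(b, l) = 5 - l - b**2 (v(b, l) = 5 - (b*b + l) = 5 - (b**2 + l) = 5 - (l + b**2) = 5 + (-l - b**2) = 5 - l - b**2)
r(P, V) = -9 + 6*P (r(P, V) = -4 + (-5 + P*6) = -4 + (-5 + 6*P) = -9 + 6*P)
(-1842 - w(19)) - r(-5, v(-8, -5)) = (-1842 - 1*19) - (-9 + 6*(-5)) = (-1842 - 19) - (-9 - 30) = -1861 - 1*(-39) = -1861 + 39 = -1822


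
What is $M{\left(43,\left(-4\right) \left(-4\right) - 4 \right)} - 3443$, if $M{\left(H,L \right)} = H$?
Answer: $-3400$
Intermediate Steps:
$M{\left(43,\left(-4\right) \left(-4\right) - 4 \right)} - 3443 = 43 - 3443 = -3400$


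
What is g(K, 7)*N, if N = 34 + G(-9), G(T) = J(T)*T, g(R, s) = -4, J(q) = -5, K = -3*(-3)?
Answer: -316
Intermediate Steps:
K = 9
G(T) = -5*T
N = 79 (N = 34 - 5*(-9) = 34 + 45 = 79)
g(K, 7)*N = -4*79 = -316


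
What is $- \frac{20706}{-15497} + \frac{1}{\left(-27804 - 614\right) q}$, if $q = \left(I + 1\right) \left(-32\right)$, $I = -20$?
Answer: $\frac{357761234167}{267759397568} \approx 1.3361$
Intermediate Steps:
$q = 608$ ($q = \left(-20 + 1\right) \left(-32\right) = \left(-19\right) \left(-32\right) = 608$)
$- \frac{20706}{-15497} + \frac{1}{\left(-27804 - 614\right) q} = - \frac{20706}{-15497} + \frac{1}{\left(-27804 - 614\right) 608} = \left(-20706\right) \left(- \frac{1}{15497}\right) + \frac{1}{-28418} \cdot \frac{1}{608} = \frac{20706}{15497} - \frac{1}{17278144} = \frac{357761234167}{267759397568}$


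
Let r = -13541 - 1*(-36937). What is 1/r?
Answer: 1/23396 ≈ 4.2742e-5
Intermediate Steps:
r = 23396 (r = -13541 + 36937 = 23396)
1/r = 1/23396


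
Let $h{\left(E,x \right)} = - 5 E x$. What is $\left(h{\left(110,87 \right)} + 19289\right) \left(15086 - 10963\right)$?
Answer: $-117757003$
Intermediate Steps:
$h{\left(E,x \right)} = - 5 E x$
$\left(h{\left(110,87 \right)} + 19289\right) \left(15086 - 10963\right) = \left(\left(-5\right) 110 \cdot 87 + 19289\right) \left(15086 - 10963\right) = \left(-47850 + 19289\right) 4123 = \left(-28561\right) 4123 = -117757003$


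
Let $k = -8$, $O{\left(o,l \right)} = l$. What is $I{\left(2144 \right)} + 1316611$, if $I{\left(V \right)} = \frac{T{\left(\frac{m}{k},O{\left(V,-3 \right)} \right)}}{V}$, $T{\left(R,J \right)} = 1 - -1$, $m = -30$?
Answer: $\frac{1411406993}{1072} \approx 1.3166 \cdot 10^{6}$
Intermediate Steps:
$T{\left(R,J \right)} = 2$ ($T{\left(R,J \right)} = 1 + 1 = 2$)
$I{\left(V \right)} = \frac{2}{V}$
$I{\left(2144 \right)} + 1316611 = \frac{2}{2144} + 1316611 = 2 \cdot \frac{1}{2144} + 1316611 = \frac{1}{1072} + 1316611 = \frac{1411406993}{1072}$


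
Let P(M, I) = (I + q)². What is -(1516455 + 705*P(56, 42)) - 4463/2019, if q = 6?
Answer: -6341229188/2019 ≈ -3.1408e+6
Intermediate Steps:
P(M, I) = (6 + I)² (P(M, I) = (I + 6)² = (6 + I)²)
-(1516455 + 705*P(56, 42)) - 4463/2019 = -(1516455 + 705*(6 + 42)²) - 4463/2019 = -705/(1/(48² + 2151)) - 4463*1/2019 = -705/(1/(2304 + 2151)) - 4463/2019 = -705/(1/4455) - 4463/2019 = -705/1/4455 - 4463/2019 = -705*4455 - 4463/2019 = -3140775 - 4463/2019 = -6341229188/2019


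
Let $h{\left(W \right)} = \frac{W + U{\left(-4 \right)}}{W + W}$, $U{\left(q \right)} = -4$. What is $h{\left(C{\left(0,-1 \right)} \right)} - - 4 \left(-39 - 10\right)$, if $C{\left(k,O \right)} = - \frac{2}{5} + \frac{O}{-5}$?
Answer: $- \frac{371}{2} \approx -185.5$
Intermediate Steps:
$C{\left(k,O \right)} = - \frac{2}{5} - \frac{O}{5}$ ($C{\left(k,O \right)} = \left(-2\right) \frac{1}{5} + O \left(- \frac{1}{5}\right) = - \frac{2}{5} - \frac{O}{5}$)
$h{\left(W \right)} = \frac{-4 + W}{2 W}$ ($h{\left(W \right)} = \frac{W - 4}{W + W} = \frac{-4 + W}{2 W}$)
$h{\left(C{\left(0,-1 \right)} \right)} - - 4 \left(-39 - 10\right) = \frac{-4 - \frac{1}{5}}{2 \left(- \frac{2}{5} - - \frac{1}{5}\right)} - - 4 \left(-39 - 10\right) = \frac{-4 + \left(- \frac{2}{5} + \frac{1}{5}\right)}{2 \left(- \frac{2}{5} + \frac{1}{5}\right)} - \left(-4\right) \left(-49\right) = \frac{-4 - \frac{1}{5}}{2 \left(- \frac{1}{5}\right)} - 196 = \frac{1}{2} \left(-5\right) \left(- \frac{21}{5}\right) - 196 = \frac{21}{2} - 196 = - \frac{371}{2}$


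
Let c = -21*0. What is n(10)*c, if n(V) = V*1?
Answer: 0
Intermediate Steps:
n(V) = V
c = 0
n(10)*c = 10*0 = 0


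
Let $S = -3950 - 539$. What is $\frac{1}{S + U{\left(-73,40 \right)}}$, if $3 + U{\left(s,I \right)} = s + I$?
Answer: $- \frac{1}{4525} \approx -0.00022099$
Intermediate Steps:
$S = -4489$ ($S = -3950 - 539 = -4489$)
$U{\left(s,I \right)} = -3 + I + s$ ($U{\left(s,I \right)} = -3 + \left(s + I\right) = -3 + \left(I + s\right) = -3 + I + s$)
$\frac{1}{S + U{\left(-73,40 \right)}} = \frac{1}{-4489 - 36} = \frac{1}{-4525} = - \frac{1}{4525}$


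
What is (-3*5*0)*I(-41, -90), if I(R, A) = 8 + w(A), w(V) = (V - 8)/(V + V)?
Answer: 0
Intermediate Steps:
w(V) = (-8 + V)/(2*V) (w(V) = (-8 + V)/((2*V)) = (-8 + V)*(1/(2*V)) = (-8 + V)/(2*V))
I(R, A) = 8 + (-8 + A)/(2*A)
(-3*5*0)*I(-41, -90) = (-3*5*0)*(17/2 - 4/(-90)) = (-15*0)*(17/2 - 4*(-1/90)) = 0*(17/2 + 2/45) = 0*(769/90) = 0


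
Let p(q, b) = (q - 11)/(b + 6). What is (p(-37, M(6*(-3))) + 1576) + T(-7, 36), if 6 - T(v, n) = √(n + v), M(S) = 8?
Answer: 11050/7 - √29 ≈ 1573.2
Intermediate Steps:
p(q, b) = (-11 + q)/(6 + b)
T(v, n) = 6 - √(n + v)
(p(-37, M(6*(-3))) + 1576) + T(-7, 36) = ((-11 - 37)/(6 + 8) + 1576) + (6 - √(36 - 7)) = (-48/14 + 1576) + (6 - √29) = ((1/14)*(-48) + 1576) + (6 - √29) = (-24/7 + 1576) + (6 - √29) = 11008/7 + (6 - √29) = 11050/7 - √29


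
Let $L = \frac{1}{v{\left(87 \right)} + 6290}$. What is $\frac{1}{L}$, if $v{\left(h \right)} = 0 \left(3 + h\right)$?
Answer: $6290$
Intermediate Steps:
$v{\left(h \right)} = 0$
$L = \frac{1}{6290}$ ($L = \frac{1}{0 + 6290} = \frac{1}{6290} \approx 0.00015898$)
$\frac{1}{L} = \frac{1}{\frac{1}{6290}} = 6290$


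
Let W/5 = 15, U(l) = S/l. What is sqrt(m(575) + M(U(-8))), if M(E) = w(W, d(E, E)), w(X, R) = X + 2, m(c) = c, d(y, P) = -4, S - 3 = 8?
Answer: 2*sqrt(163) ≈ 25.534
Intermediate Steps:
S = 11 (S = 3 + 8 = 11)
U(l) = 11/l
W = 75 (W = 5*15 = 75)
w(X, R) = 2 + X
M(E) = 77 (M(E) = 2 + 75 = 77)
sqrt(m(575) + M(U(-8))) = sqrt(575 + 77) = sqrt(652) = 2*sqrt(163)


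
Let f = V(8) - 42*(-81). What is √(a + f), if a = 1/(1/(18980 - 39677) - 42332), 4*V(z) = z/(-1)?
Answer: √9030950180814208435/51537965 ≈ 58.310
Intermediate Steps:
V(z) = -z/4 (V(z) = (z/(-1))/4 = (z*(-1))/4 = (-z)/4 = -z/4)
a = -20697/876145405 (a = 1/(1/(-20697) - 42332) = 1/(-1/20697 - 42332) = 1/(-876145405/20697) = -20697/876145405 ≈ -2.3623e-5)
f = 3400 (f = -¼*8 - 42*(-81) = -2 + 3402 = 3400)
√(a + f) = √(-20697/876145405 + 3400) = √(2978894356303/876145405) = √9030950180814208435/51537965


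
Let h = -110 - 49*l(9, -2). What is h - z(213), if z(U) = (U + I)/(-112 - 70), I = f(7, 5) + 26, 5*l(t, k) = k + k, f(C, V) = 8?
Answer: -4861/70 ≈ -69.443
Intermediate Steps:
l(t, k) = 2*k/5 (l(t, k) = (k + k)/5 = (2*k)/5 = 2*k/5)
h = -354/5 (h = -110 - 98*(-2)/5 = -110 - 49*(-4/5) = -110 + 196/5 = -354/5 ≈ -70.800)
I = 34 (I = 8 + 26 = 34)
z(U) = -17/91 - U/182 (z(U) = (U + 34)/(-112 - 70) = (34 + U)/(-182) = (34 + U)*(-1/182) = -17/91 - U/182)
h - z(213) = -354/5 - (-17/91 - 1/182*213) = -354/5 - (-17/91 - 213/182) = -354/5 - 1*(-19/14) = -354/5 + 19/14 = -4861/70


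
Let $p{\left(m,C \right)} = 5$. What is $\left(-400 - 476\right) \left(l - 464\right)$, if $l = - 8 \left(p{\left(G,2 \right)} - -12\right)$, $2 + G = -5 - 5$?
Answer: $525600$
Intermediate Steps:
$G = -12$ ($G = -2 - 10 = -12$)
$l = -136$ ($l = - 8 \left(5 - -12\right) = - 8 \left(5 + 12\right) = \left(-8\right) 17 = -136$)
$\left(-400 - 476\right) \left(l - 464\right) = \left(-400 - 476\right) \left(-136 - 464\right) = \left(-876\right) \left(-600\right) = 525600$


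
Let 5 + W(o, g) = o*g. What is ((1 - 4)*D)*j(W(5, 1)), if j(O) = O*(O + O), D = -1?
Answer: 0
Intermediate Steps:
W(o, g) = -5 + g*o (W(o, g) = -5 + o*g = -5 + g*o)
j(O) = 2*O² (j(O) = O*(2*O) = 2*O²)
((1 - 4)*D)*j(W(5, 1)) = ((1 - 4)*(-1))*(2*(-5 + 1*5)²) = (-3*(-1))*(2*(-5 + 5)²) = 3*(2*0²) = 3*(2*0) = 3*0 = 0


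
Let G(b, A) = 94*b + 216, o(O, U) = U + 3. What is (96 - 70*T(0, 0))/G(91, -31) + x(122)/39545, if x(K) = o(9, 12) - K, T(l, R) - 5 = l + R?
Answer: -1098282/34680965 ≈ -0.031668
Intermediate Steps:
o(O, U) = 3 + U
G(b, A) = 216 + 94*b
T(l, R) = 5 + R + l (T(l, R) = 5 + (l + R) = 5 + (R + l) = 5 + R + l)
x(K) = 15 - K (x(K) = (3 + 12) - K = 15 - K)
(96 - 70*T(0, 0))/G(91, -31) + x(122)/39545 = (96 - 70*(5 + 0 + 0))/(216 + 94*91) + (15 - 1*122)/39545 = (96 - 70*5)/(216 + 8554) + (15 - 122)*(1/39545) = (96 - 350)/8770 - 107*1/39545 = -254*1/8770 - 107/39545 = -127/4385 - 107/39545 = -1098282/34680965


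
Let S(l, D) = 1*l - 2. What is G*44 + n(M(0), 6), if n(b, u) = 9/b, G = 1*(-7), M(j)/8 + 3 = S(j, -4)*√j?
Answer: -2467/8 ≈ -308.38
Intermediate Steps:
S(l, D) = -2 + l (S(l, D) = l - 2 = -2 + l)
M(j) = -24 + 8*√j*(-2 + j) (M(j) = -24 + 8*((-2 + j)*√j) = -24 + 8*(√j*(-2 + j)) = -24 + 8*√j*(-2 + j))
G = -7
G*44 + n(M(0), 6) = -7*44 + 9/(-24 + 8*√0*(-2 + 0)) = -308 + 9/(-24 + 8*0*(-2)) = -308 + 9/(-24 + 0) = -308 + 9/(-24) = -308 + 9*(-1/24) = -308 - 3/8 = -2467/8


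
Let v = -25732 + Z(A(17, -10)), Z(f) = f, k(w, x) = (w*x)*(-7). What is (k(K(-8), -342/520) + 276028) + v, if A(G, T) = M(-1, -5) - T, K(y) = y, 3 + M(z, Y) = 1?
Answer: 16267366/65 ≈ 2.5027e+5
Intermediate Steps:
M(z, Y) = -2 (M(z, Y) = -3 + 1 = -2)
A(G, T) = -2 - T
k(w, x) = -7*w*x
v = -25724 (v = -25732 + (-2 - 1*(-10)) = -25732 + (-2 + 10) = -25732 + 8 = -25724)
(k(K(-8), -342/520) + 276028) + v = (-7*(-8)*(-342/520) + 276028) - 25724 = (-7*(-8)*(-342*1/520) + 276028) - 25724 = (-7*(-8)*(-171/260) + 276028) - 25724 = (-2394/65 + 276028) - 25724 = 17939426/65 - 25724 = 16267366/65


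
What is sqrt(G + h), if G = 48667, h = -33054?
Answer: sqrt(15613) ≈ 124.95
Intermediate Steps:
sqrt(G + h) = sqrt(48667 - 33054) = sqrt(15613)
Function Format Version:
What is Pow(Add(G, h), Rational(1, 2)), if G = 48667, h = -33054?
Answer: Pow(15613, Rational(1, 2)) ≈ 124.95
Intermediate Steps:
Pow(Add(G, h), Rational(1, 2)) = Pow(Add(48667, -33054), Rational(1, 2)) = Pow(15613, Rational(1, 2))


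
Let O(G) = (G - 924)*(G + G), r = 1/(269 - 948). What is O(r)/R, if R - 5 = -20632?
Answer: -1254794/9509892707 ≈ -0.00013195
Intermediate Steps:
R = -20627 (R = 5 - 20632 = -20627)
r = -1/679 (r = 1/(-679) = -1/679 ≈ -0.0014728)
O(G) = 2*G*(-924 + G) (O(G) = (-924 + G)*(2*G) = 2*G*(-924 + G))
O(r)/R = (2*(-1/679)*(-924 - 1/679))/(-20627) = (2*(-1/679)*(-627397/679))*(-1/20627) = (1254794/461041)*(-1/20627) = -1254794/9509892707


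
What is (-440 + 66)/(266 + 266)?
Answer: -187/266 ≈ -0.70301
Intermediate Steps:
(-440 + 66)/(266 + 266) = -374/532 = -374*1/532 = -187/266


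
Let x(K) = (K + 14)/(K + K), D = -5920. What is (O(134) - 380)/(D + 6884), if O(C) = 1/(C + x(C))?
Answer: -3425633/8690460 ≈ -0.39418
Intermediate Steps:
x(K) = (14 + K)/(2*K) (x(K) = (14 + K)/((2*K)) = (14 + K)*(1/(2*K)) = (14 + K)/(2*K))
O(C) = 1/(C + (14 + C)/(2*C))
(O(134) - 380)/(D + 6884) = (2*134/(14 + 134 + 2*134²) - 380)/(-5920 + 6884) = (2*134/(14 + 134 + 2*17956) - 380)/964 = (2*134/(14 + 134 + 35912) - 380)*(1/964) = (2*134/36060 - 380)*(1/964) = (2*134*(1/36060) - 380)*(1/964) = (67/9015 - 380)*(1/964) = -3425633/9015*1/964 = -3425633/8690460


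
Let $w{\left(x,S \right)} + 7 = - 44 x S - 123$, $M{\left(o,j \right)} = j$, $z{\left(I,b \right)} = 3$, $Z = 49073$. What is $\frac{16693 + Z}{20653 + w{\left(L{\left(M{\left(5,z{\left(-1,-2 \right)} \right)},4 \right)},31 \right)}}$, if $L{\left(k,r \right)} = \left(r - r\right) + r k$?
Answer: $\frac{21922}{1385} \approx 15.828$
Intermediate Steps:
$L{\left(k,r \right)} = k r$ ($L{\left(k,r \right)} = 0 + k r = k r$)
$w{\left(x,S \right)} = -130 - 44 S x$ ($w{\left(x,S \right)} = -7 + \left(- 44 x S - 123\right) = -7 - \left(123 + 44 S x\right) = -130 - 44 S x$)
$\frac{16693 + Z}{20653 + w{\left(L{\left(M{\left(5,z{\left(-1,-2 \right)} \right)},4 \right)},31 \right)}} = \frac{16693 + 49073}{20653 - \left(130 + 1364 \cdot 3 \cdot 4\right)} = \frac{65766}{20653 - \left(130 + 1364 \cdot 12\right)} = \frac{65766}{20653 - 16498} = \frac{65766}{4155} = 65766 \cdot \frac{1}{4155} = \frac{21922}{1385}$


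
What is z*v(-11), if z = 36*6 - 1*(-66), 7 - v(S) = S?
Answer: 5076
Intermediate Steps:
v(S) = 7 - S
z = 282 (z = 216 + 66 = 282)
z*v(-11) = 282*(7 - 1*(-11)) = 282*(7 + 11) = 282*18 = 5076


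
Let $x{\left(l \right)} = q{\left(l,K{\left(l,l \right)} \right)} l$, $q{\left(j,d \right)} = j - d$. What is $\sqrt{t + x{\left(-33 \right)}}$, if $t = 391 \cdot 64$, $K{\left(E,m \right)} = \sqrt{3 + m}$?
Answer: $\sqrt{26113 + 33 i \sqrt{30}} \approx 161.6 + 0.5593 i$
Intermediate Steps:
$x{\left(l \right)} = l \left(l - \sqrt{3 + l}\right)$ ($x{\left(l \right)} = \left(l - \sqrt{3 + l}\right) l = l \left(l - \sqrt{3 + l}\right)$)
$t = 25024$
$\sqrt{t + x{\left(-33 \right)}} = \sqrt{25024 - 33 \left(-33 - \sqrt{3 - 33}\right)} = \sqrt{25024 - 33 \left(-33 - \sqrt{-30}\right)} = \sqrt{25024 - 33 \left(-33 - i \sqrt{30}\right)} = \sqrt{25024 + \left(1089 + 33 i \sqrt{30}\right)} = \sqrt{26113 + 33 i \sqrt{30}}$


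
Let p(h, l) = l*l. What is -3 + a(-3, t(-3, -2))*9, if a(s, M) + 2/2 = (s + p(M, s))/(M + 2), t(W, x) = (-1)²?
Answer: 6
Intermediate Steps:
t(W, x) = 1
p(h, l) = l²
a(s, M) = -1 + (s + s²)/(2 + M) (a(s, M) = -1 + (s + s²)/(M + 2) = -1 + (s + s²)/(2 + M))
-3 + a(-3, t(-3, -2))*9 = -3 + ((-2 - 3 + (-3)² - 1*1)/(2 + 1))*9 = -3 + ((-2 - 3 + 9 - 1)/3)*9 = -3 + ((⅓)*3)*9 = -3 + 1*9 = -3 + 9 = 6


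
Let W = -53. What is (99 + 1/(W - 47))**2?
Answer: 97990201/10000 ≈ 9799.0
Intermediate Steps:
(99 + 1/(W - 47))**2 = (99 + 1/(-53 - 47))**2 = (99 + 1/(-100))**2 = (99 - 1/100)**2 = (9899/100)**2 = 97990201/10000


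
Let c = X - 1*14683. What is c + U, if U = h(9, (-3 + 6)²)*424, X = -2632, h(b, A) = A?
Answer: -13499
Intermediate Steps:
U = 3816 (U = (-3 + 6)²*424 = 3²*424 = 9*424 = 3816)
c = -17315 (c = -2632 - 1*14683 = -2632 - 14683 = -17315)
c + U = -17315 + 3816 = -13499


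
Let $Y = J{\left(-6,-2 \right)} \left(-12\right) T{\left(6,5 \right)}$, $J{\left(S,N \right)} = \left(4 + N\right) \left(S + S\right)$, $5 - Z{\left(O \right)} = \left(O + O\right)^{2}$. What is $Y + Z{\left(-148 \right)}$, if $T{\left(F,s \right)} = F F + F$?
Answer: $-75515$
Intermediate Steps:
$Z{\left(O \right)} = 5 - 4 O^{2}$ ($Z{\left(O \right)} = 5 - \left(O + O\right)^{2} = 5 - \left(2 O\right)^{2} = 5 - 4 O^{2}$)
$T{\left(F,s \right)} = F + F^{2}$ ($T{\left(F,s \right)} = F^{2} + F = F + F^{2}$)
$J{\left(S,N \right)} = 2 S \left(4 + N\right)$ ($J{\left(S,N \right)} = \left(4 + N\right) 2 S = 2 S \left(4 + N\right)$)
$Y = 12096$ ($Y = 2 \left(-6\right) \left(4 - 2\right) \left(-12\right) 6 \left(1 + 6\right) = 2 \left(-6\right) 2 \left(-12\right) 6 \cdot 7 = \left(-24\right) \left(-12\right) 42 = 288 \cdot 42 = 12096$)
$Y + Z{\left(-148 \right)} = 12096 + \left(5 - 4 \left(-148\right)^{2}\right) = 12096 + \left(5 - 87616\right) = 12096 - 87611 = -75515$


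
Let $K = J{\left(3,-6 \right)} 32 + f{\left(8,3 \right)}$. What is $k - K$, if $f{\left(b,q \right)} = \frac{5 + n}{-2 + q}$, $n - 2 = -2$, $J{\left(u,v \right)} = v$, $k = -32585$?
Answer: $-32398$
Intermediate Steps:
$n = 0$ ($n = 2 - 2 = 0$)
$f{\left(b,q \right)} = \frac{5}{-2 + q}$ ($f{\left(b,q \right)} = \frac{5 + 0}{-2 + q} = \frac{5}{-2 + q}$)
$K = -187$ ($K = \left(-6\right) 32 + \frac{5}{-2 + 3} = -192 + \frac{5}{1} = -192 + 5 \cdot 1 = -192 + 5 = -187$)
$k - K = -32585 - -187 = -32585 + 187 = -32398$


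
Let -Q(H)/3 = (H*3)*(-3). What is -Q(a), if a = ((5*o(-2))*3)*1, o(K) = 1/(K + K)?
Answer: 405/4 ≈ 101.25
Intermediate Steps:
o(K) = 1/(2*K)
a = -15/4 (a = ((5*((1/2)/(-2)))*3)*1 = ((5*((1/2)*(-1/2)))*3)*1 = ((5*(-1/4))*3)*1 = -5/4*3*1 = -15/4*1 = -15/4 ≈ -3.7500)
Q(H) = 27*H (Q(H) = -3*H*3*(-3) = -3*3*H*(-3) = -(-27)*H = 27*H)
-Q(a) = -27*(-15)/4 = -1*(-405/4) = 405/4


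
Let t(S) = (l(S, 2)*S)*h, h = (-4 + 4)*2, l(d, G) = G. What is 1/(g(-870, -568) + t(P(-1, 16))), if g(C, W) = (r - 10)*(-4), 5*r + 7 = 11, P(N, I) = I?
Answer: 5/184 ≈ 0.027174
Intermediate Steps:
r = 4/5 (r = -7/5 + (1/5)*11 = -7/5 + 11/5 = 4/5 ≈ 0.80000)
h = 0 (h = 0*2 = 0)
t(S) = 0 (t(S) = (2*S)*0 = 0)
g(C, W) = 184/5 (g(C, W) = (4/5 - 10)*(-4) = -46/5*(-4) = 184/5)
1/(g(-870, -568) + t(P(-1, 16))) = 1/(184/5 + 0) = 1/(184/5) = 5/184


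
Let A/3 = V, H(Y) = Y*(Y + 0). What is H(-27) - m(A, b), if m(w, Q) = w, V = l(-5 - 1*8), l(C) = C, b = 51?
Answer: 768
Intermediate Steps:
V = -13 (V = -5 - 1*8 = -5 - 8 = -13)
H(Y) = Y² (H(Y) = Y*Y = Y²)
A = -39 (A = 3*(-13) = -39)
H(-27) - m(A, b) = (-27)² - 1*(-39) = 729 + 39 = 768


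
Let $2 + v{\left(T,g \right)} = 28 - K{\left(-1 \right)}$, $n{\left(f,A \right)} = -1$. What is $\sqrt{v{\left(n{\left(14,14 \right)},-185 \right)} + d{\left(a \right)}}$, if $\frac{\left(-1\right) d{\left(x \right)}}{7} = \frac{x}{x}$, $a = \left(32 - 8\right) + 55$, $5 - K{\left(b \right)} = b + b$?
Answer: $2 \sqrt{3} \approx 3.4641$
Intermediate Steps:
$K{\left(b \right)} = 5 - 2 b$ ($K{\left(b \right)} = 5 - \left(b + b\right) = 5 - 2 b$)
$v{\left(T,g \right)} = 19$ ($v{\left(T,g \right)} = -2 + \left(28 - \left(5 - -2\right)\right) = -2 + \left(28 - \left(5 + 2\right)\right) = -2 + \left(28 - 7\right) = -2 + 21 = 19$)
$a = 79$ ($a = 24 + 55 = 79$)
$d{\left(x \right)} = -7$ ($d{\left(x \right)} = - 7 \frac{x}{x} = \left(-7\right) 1 = -7$)
$\sqrt{v{\left(n{\left(14,14 \right)},-185 \right)} + d{\left(a \right)}} = \sqrt{19 - 7} = \sqrt{12} = 2 \sqrt{3}$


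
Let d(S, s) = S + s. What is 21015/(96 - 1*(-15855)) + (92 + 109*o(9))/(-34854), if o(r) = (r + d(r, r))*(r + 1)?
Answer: 43591898/92659359 ≈ 0.47045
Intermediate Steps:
o(r) = 3*r*(1 + r) (o(r) = (r + (r + r))*(r + 1) = (r + 2*r)*(1 + r) = (3*r)*(1 + r) = 3*r*(1 + r))
21015/(96 - 1*(-15855)) + (92 + 109*o(9))/(-34854) = 21015/(96 - 1*(-15855)) + (92 + 109*(3*9*(1 + 9)))/(-34854) = 21015/(96 + 15855) + (92 + 109*(3*9*10))*(-1/34854) = 21015/15951 + (92 + 109*270)*(-1/34854) = 21015*(1/15951) + (92 + 29430)*(-1/34854) = 7005/5317 + 29522*(-1/34854) = 7005/5317 - 14761/17427 = 43591898/92659359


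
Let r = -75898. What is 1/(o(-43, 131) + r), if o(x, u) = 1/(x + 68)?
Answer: -25/1897449 ≈ -1.3176e-5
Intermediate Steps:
o(x, u) = 1/(68 + x)
1/(o(-43, 131) + r) = 1/(1/(68 - 43) - 75898) = 1/(1/25 - 75898) = 1/(-1897449/25) = -25/1897449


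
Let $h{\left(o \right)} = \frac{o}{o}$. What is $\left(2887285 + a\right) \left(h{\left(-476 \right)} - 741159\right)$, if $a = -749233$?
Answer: $-1584634344216$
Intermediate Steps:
$h{\left(o \right)} = 1$
$\left(2887285 + a\right) \left(h{\left(-476 \right)} - 741159\right) = \left(2887285 - 749233\right) \left(1 - 741159\right) = 2138052 \left(-741158\right) = -1584634344216$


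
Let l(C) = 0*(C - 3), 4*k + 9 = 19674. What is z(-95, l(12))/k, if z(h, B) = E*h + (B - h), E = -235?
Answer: 944/207 ≈ 4.5604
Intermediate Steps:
k = 19665/4 (k = -9/4 + (¼)*19674 = -9/4 + 9837/2 = 19665/4 ≈ 4916.3)
l(C) = 0 (l(C) = 0*(-3 + C) = 0)
z(h, B) = B - 236*h (z(h, B) = -235*h + (B - h) = B - 236*h)
z(-95, l(12))/k = (0 - 236*(-95))/(19665/4) = (0 + 22420)*(4/19665) = 22420*(4/19665) = 944/207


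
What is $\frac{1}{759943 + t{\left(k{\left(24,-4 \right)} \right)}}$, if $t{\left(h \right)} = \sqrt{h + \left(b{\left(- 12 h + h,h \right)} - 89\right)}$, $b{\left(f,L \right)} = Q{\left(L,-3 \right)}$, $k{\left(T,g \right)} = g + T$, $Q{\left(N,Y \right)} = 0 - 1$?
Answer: $\frac{759943}{577513363319} - \frac{i \sqrt{70}}{577513363319} \approx 1.3159 \cdot 10^{-6} - 1.4487 \cdot 10^{-11} i$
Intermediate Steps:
$Q{\left(N,Y \right)} = -1$
$k{\left(T,g \right)} = T + g$
$b{\left(f,L \right)} = -1$
$t{\left(h \right)} = \sqrt{-90 + h}$ ($t{\left(h \right)} = \sqrt{h - 90} = \sqrt{-90 + h}$)
$\frac{1}{759943 + t{\left(k{\left(24,-4 \right)} \right)}} = \frac{1}{759943 + \sqrt{-90 + \left(24 - 4\right)}} = \frac{1}{759943 + \sqrt{-90 + 20}} = \frac{1}{759943 + \sqrt{-70}} = \frac{1}{759943 + i \sqrt{70}}$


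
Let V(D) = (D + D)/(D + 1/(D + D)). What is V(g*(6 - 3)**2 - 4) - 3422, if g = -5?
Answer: -16426262/4803 ≈ -3420.0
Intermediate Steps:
V(D) = 2*D/(D + 1/(2*D)) (V(D) = (2*D)/(D + 1/(2*D)) = 2*D/(D + 1/(2*D)))
V(g*(6 - 3)**2 - 4) - 3422 = 4*(-5*(6 - 3)**2 - 4)**2/(1 + 2*(-5*(6 - 3)**2 - 4)**2) - 3422 = 4*(-5*3**2 - 4)**2/(1 + 2*(-5*3**2 - 4)**2) - 3422 = 4*(-5*9 - 4)**2/(1 + 2*(-5*9 - 4)**2) - 3422 = 4*(-45 - 4)**2/(1 + 2*(-45 - 4)**2) - 3422 = 4*(-49)**2/(1 + 2*(-49)**2) - 3422 = 4*2401/(1 + 2*2401) - 3422 = 4*2401/(1 + 4802) - 3422 = 4*2401/4803 - 3422 = 4*2401*(1/4803) - 3422 = 9604/4803 - 3422 = -16426262/4803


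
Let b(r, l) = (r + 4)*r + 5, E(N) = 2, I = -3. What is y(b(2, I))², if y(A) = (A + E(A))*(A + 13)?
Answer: 324900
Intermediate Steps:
b(r, l) = 5 + r*(4 + r) (b(r, l) = (4 + r)*r + 5 = r*(4 + r) + 5 = 5 + r*(4 + r))
y(A) = (2 + A)*(13 + A) (y(A) = (A + 2)*(A + 13) = (2 + A)*(13 + A))
y(b(2, I))² = (26 + (5 + 2² + 4*2)² + 15*(5 + 2² + 4*2))² = (26 + (5 + 4 + 8)² + 15*(5 + 4 + 8))² = (26 + 17² + 15*17)² = (26 + 289 + 255)² = 570² = 324900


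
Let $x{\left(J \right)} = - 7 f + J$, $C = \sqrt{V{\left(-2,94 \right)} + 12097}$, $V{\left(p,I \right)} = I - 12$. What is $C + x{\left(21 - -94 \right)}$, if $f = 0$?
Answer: $115 + \sqrt{12179} \approx 225.36$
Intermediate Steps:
$V{\left(p,I \right)} = -12 + I$ ($V{\left(p,I \right)} = I - 12 = -12 + I$)
$C = \sqrt{12179}$ ($C = \sqrt{\left(-12 + 94\right) + 12097} = \sqrt{82 + 12097} = \sqrt{12179} \approx 110.36$)
$x{\left(J \right)} = J$ ($x{\left(J \right)} = \left(-7\right) 0 + J = 0 + J = J$)
$C + x{\left(21 - -94 \right)} = \sqrt{12179} + \left(21 - -94\right) = \sqrt{12179} + \left(21 + 94\right) = \sqrt{12179} + 115 = 115 + \sqrt{12179}$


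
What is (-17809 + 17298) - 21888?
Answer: -22399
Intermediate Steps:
(-17809 + 17298) - 21888 = -511 - 21888 = -22399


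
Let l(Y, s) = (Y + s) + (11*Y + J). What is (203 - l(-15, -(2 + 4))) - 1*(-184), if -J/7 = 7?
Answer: 622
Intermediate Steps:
J = -49 (J = -7*7 = -49)
l(Y, s) = -49 + s + 12*Y (l(Y, s) = (Y + s) + (11*Y - 49) = (Y + s) + (-49 + 11*Y) = -49 + s + 12*Y)
(203 - l(-15, -(2 + 4))) - 1*(-184) = (203 - (-49 - (2 + 4) + 12*(-15))) - 1*(-184) = (203 - (-49 - 1*6 - 180)) + 184 = (203 - (-49 - 6 - 180)) + 184 = (203 - 1*(-235)) + 184 = (203 + 235) + 184 = 438 + 184 = 622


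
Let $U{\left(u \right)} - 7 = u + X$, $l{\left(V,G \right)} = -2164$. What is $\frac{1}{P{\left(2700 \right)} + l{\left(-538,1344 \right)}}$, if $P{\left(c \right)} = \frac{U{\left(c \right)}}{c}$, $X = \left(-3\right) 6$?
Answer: $- \frac{2700}{5840111} \approx -0.00046232$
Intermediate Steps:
$X = -18$
$U{\left(u \right)} = -11 + u$ ($U{\left(u \right)} = 7 + \left(u - 18\right) = 7 + \left(-18 + u\right) = -11 + u$)
$P{\left(c \right)} = \frac{-11 + c}{c}$
$\frac{1}{P{\left(2700 \right)} + l{\left(-538,1344 \right)}} = \frac{1}{\frac{-11 + 2700}{2700} - 2164} = \frac{1}{\frac{1}{2700} \cdot 2689 - 2164} = \frac{1}{\frac{2689}{2700} - 2164} = \frac{1}{- \frac{5840111}{2700}} = - \frac{2700}{5840111}$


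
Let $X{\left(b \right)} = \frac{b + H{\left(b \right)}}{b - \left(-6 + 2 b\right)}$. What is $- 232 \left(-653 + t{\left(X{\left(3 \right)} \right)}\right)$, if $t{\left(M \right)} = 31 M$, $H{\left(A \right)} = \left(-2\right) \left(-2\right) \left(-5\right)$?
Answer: $\frac{576752}{3} \approx 1.9225 \cdot 10^{5}$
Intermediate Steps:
$H{\left(A \right)} = -20$ ($H{\left(A \right)} = 4 \left(-5\right) = -20$)
$X{\left(b \right)} = \frac{-20 + b}{6 - b}$ ($X{\left(b \right)} = \frac{b - 20}{b - \left(-6 + 2 b\right)} = \frac{-20 + b}{6 - b}$)
$- 232 \left(-653 + t{\left(X{\left(3 \right)} \right)}\right) = - 232 \left(-653 + 31 \frac{20 - 3}{-6 + 3}\right) = - 232 \left(-653 + 31 \frac{20 - 3}{-3}\right) = - 232 \left(-653 + 31 \left(\left(- \frac{1}{3}\right) 17\right)\right) = - 232 \left(-653 + 31 \left(- \frac{17}{3}\right)\right) = - 232 \left(-653 - \frac{527}{3}\right) = \left(-232\right) \left(- \frac{2486}{3}\right) = \frac{576752}{3}$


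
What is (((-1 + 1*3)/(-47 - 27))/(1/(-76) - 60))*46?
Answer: 3496/168757 ≈ 0.020716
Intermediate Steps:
(((-1 + 1*3)/(-47 - 27))/(1/(-76) - 60))*46 = (((-1 + 3)/(-74))/(-1/76 - 60))*46 = ((2*(-1/74))/(-4561/76))*46 = -1/37*(-76/4561)*46 = (76/168757)*46 = 3496/168757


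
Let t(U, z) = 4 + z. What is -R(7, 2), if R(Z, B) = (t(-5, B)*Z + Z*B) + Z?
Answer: -63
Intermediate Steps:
R(Z, B) = Z + B*Z + Z*(4 + B) (R(Z, B) = ((4 + B)*Z + Z*B) + Z = (Z*(4 + B) + B*Z) + Z = (B*Z + Z*(4 + B)) + Z = Z + B*Z + Z*(4 + B))
-R(7, 2) = -7*(5 + 2*2) = -7*(5 + 4) = -7*9 = -1*63 = -63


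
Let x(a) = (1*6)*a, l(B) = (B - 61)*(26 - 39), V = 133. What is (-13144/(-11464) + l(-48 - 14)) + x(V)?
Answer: 3436544/1433 ≈ 2398.1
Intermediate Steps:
l(B) = 793 - 13*B (l(B) = (-61 + B)*(-13) = 793 - 13*B)
x(a) = 6*a
(-13144/(-11464) + l(-48 - 14)) + x(V) = (-13144/(-11464) + (793 - 13*(-48 - 14))) + 6*133 = (-13144*(-1/11464) + (793 - 13*(-62))) + 798 = (1643/1433 + (793 + 806)) + 798 = (1643/1433 + 1599) + 798 = 2293010/1433 + 798 = 3436544/1433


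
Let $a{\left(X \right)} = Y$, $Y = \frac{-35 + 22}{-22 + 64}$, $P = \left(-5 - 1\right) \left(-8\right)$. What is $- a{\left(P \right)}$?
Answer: $\frac{13}{42} \approx 0.30952$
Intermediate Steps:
$P = 48$ ($P = \left(-6\right) \left(-8\right) = 48$)
$Y = - \frac{13}{42} \approx -0.30952$
$a{\left(X \right)} = - \frac{13}{42}$
$- a{\left(P \right)} = \left(-1\right) \left(- \frac{13}{42}\right) = \frac{13}{42}$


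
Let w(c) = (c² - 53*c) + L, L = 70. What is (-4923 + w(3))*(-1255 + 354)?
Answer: 4507703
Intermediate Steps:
w(c) = 70 + c² - 53*c (w(c) = (c² - 53*c) + 70 = 70 + c² - 53*c)
(-4923 + w(3))*(-1255 + 354) = (-4923 + (70 + 3² - 53*3))*(-1255 + 354) = (-4923 + (70 + 9 - 159))*(-901) = (-4923 - 80)*(-901) = -5003*(-901) = 4507703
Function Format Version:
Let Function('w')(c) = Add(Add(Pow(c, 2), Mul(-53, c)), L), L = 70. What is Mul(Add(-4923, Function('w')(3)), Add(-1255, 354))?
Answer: 4507703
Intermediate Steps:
Function('w')(c) = Add(70, Pow(c, 2), Mul(-53, c)) (Function('w')(c) = Add(Add(Pow(c, 2), Mul(-53, c)), 70) = Add(70, Pow(c, 2), Mul(-53, c)))
Mul(Add(-4923, Function('w')(3)), Add(-1255, 354)) = Mul(Add(-4923, Add(70, Pow(3, 2), Mul(-53, 3))), Add(-1255, 354)) = Mul(Add(-4923, Add(70, 9, -159)), -901) = Mul(Add(-4923, -80), -901) = Mul(-5003, -901) = 4507703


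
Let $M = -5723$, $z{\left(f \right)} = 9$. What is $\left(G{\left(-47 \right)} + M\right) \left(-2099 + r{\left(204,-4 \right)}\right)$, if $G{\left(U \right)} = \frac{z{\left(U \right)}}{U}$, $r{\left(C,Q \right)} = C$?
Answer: $\frac{509736050}{47} \approx 1.0845 \cdot 10^{7}$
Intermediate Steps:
$G{\left(U \right)} = \frac{9}{U}$
$\left(G{\left(-47 \right)} + M\right) \left(-2099 + r{\left(204,-4 \right)}\right) = \left(\frac{9}{-47} - 5723\right) \left(-2099 + 204\right) = \left(9 \left(- \frac{1}{47}\right) - 5723\right) \left(-1895\right) = \left(- \frac{9}{47} - 5723\right) \left(-1895\right) = \left(- \frac{268990}{47}\right) \left(-1895\right) = \frac{509736050}{47}$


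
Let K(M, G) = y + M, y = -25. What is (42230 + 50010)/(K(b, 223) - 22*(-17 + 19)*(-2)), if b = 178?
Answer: 92240/241 ≈ 382.74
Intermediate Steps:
K(M, G) = -25 + M
(42230 + 50010)/(K(b, 223) - 22*(-17 + 19)*(-2)) = (42230 + 50010)/((-25 + 178) - 22*(-17 + 19)*(-2)) = 92240/(153 - 22*2*(-2)) = 92240/(153 - 44*(-2)) = 92240/(153 + 88) = 92240/241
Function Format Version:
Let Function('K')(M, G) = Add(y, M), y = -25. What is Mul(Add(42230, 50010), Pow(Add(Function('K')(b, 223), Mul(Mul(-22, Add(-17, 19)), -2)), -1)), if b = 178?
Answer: Rational(92240, 241) ≈ 382.74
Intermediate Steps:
Function('K')(M, G) = Add(-25, M)
Mul(Add(42230, 50010), Pow(Add(Function('K')(b, 223), Mul(Mul(-22, Add(-17, 19)), -2)), -1)) = Mul(Add(42230, 50010), Pow(Add(Add(-25, 178), Mul(Mul(-22, Add(-17, 19)), -2)), -1)) = Mul(92240, Pow(Add(153, Mul(Mul(-22, 2), -2)), -1)) = Mul(92240, Pow(Add(153, Mul(-44, -2)), -1)) = Mul(92240, Pow(Add(153, 88), -1)) = Mul(92240, Pow(241, -1)) = Mul(92240, Rational(1, 241)) = Rational(92240, 241)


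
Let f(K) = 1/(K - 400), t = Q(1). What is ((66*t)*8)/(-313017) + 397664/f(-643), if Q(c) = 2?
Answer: -43276014252480/104339 ≈ -4.1476e+8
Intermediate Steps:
t = 2
f(K) = 1/(-400 + K)
((66*t)*8)/(-313017) + 397664/f(-643) = ((66*2)*8)/(-313017) + 397664/(1/(-400 - 643)) = (132*8)*(-1/313017) + 397664/(1/(-1043)) = 1056*(-1/313017) + 397664/(-1/1043) = -352/104339 + 397664*(-1043) = -352/104339 - 414763552 = -43276014252480/104339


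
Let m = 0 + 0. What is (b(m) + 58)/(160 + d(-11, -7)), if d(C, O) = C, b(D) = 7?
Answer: 65/149 ≈ 0.43624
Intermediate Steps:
m = 0
(b(m) + 58)/(160 + d(-11, -7)) = (7 + 58)/(160 - 11) = 65/149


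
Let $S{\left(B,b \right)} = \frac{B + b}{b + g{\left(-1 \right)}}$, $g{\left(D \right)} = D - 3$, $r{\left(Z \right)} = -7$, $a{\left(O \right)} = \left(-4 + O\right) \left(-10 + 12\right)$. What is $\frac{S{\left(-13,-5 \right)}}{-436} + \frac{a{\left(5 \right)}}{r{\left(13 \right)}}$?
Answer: $- \frac{443}{1526} \approx -0.2903$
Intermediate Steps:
$a{\left(O \right)} = -8 + 2 O$ ($a{\left(O \right)} = \left(-4 + O\right) 2 = -8 + 2 O$)
$g{\left(D \right)} = -3 + D$ ($g{\left(D \right)} = D - 3 = -3 + D$)
$S{\left(B,b \right)} = \frac{B + b}{-4 + b}$ ($S{\left(B,b \right)} = \frac{B + b}{b - 4} = \frac{B + b}{-4 + b}$)
$\frac{S{\left(-13,-5 \right)}}{-436} + \frac{a{\left(5 \right)}}{r{\left(13 \right)}} = \frac{\frac{1}{-4 - 5} \left(-13 - 5\right)}{-436} + \frac{-8 + 2 \cdot 5}{-7} = \frac{1}{-9} \left(-18\right) \left(- \frac{1}{436}\right) + \left(-8 + 10\right) \left(- \frac{1}{7}\right) = \left(- \frac{1}{9}\right) \left(-18\right) \left(- \frac{1}{436}\right) + 2 \left(- \frac{1}{7}\right) = 2 \left(- \frac{1}{436}\right) - \frac{2}{7} = - \frac{1}{218} - \frac{2}{7} = - \frac{443}{1526}$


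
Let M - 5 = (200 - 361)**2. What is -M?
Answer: -25926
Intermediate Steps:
M = 25926 (M = 5 + (200 - 361)**2 = 5 + (-161)**2 = 5 + 25921 = 25926)
-M = -1*25926 = -25926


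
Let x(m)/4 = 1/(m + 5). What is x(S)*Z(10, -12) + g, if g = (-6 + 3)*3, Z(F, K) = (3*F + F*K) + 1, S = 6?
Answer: -455/11 ≈ -41.364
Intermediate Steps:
Z(F, K) = 1 + 3*F + F*K
x(m) = 4/(5 + m) (x(m) = 4/(m + 5) = 4/(5 + m))
g = -9 (g = -3*3 = -9)
x(S)*Z(10, -12) + g = (4/(5 + 6))*(1 + 3*10 + 10*(-12)) - 9 = (4/11)*(1 + 30 - 120) - 9 = (4*(1/11))*(-89) - 9 = (4/11)*(-89) - 9 = -356/11 - 9 = -455/11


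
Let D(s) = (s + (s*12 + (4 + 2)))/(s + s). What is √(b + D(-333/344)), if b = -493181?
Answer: I*√24305764794/222 ≈ 702.27*I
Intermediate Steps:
D(s) = (6 + 13*s)/(2*s) (D(s) = (s + (12*s + 6))/((2*s)) = (s + (6 + 12*s))*(1/(2*s)) = (6 + 13*s)*(1/(2*s)) = (6 + 13*s)/(2*s))
√(b + D(-333/344)) = √(-493181 + (13/2 + 3/((-333/344)))) = √(-493181 + (13/2 + 3/((-333*1/344)))) = √(-493181 + (13/2 + 3/(-333/344))) = √(-493181 + (13/2 + 3*(-344/333))) = √(-493181 + (13/2 - 344/111)) = √(-493181 + 755/222) = √(-109485427/222) = I*√24305764794/222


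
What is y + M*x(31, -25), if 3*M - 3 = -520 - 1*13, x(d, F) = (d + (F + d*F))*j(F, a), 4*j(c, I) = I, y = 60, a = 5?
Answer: 1019285/6 ≈ 1.6988e+5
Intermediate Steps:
j(c, I) = I/4
x(d, F) = 5*F/4 + 5*d/4 + 5*F*d/4 (x(d, F) = (d + (F + d*F))*((1/4)*5) = (d + (F + F*d))*(5/4) = (F + d + F*d)*(5/4) = 5*F/4 + 5*d/4 + 5*F*d/4)
M = -530/3 (M = 1 + (-520 - 1*13)/3 = 1 + (-520 - 13)/3 = 1 + (1/3)*(-533) = 1 - 533/3 = -530/3 ≈ -176.67)
y + M*x(31, -25) = 60 - 530*((5/4)*(-25) + (5/4)*31 + (5/4)*(-25)*31)/3 = 60 - 530*(-125/4 + 155/4 - 3875/4)/3 = 60 - 530/3*(-3845/4) = 60 + 1018925/6 = 1019285/6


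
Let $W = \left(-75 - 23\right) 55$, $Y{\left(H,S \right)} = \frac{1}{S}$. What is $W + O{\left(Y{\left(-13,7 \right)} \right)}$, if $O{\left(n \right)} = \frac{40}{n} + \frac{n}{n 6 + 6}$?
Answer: $- \frac{245279}{48} \approx -5110.0$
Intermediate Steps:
$O{\left(n \right)} = \frac{40}{n} + \frac{n}{6 + 6 n}$ ($O{\left(n \right)} = \frac{40}{n} + \frac{n}{6 n + 6} = \frac{40}{n} + \frac{n}{6 + 6 n}$)
$W = -5390$ ($W = \left(-98\right) 55 = -5390$)
$W + O{\left(Y{\left(-13,7 \right)} \right)} = -5390 + \frac{240 + \left(\frac{1}{7}\right)^{2} + \frac{240}{7}}{6 \cdot \frac{1}{7} \left(1 + \frac{1}{7}\right)} = -5390 + \frac{\frac{1}{\frac{1}{7}} \left(240 + \left(\frac{1}{7}\right)^{2} + 240 \cdot \frac{1}{7}\right)}{6 \left(1 + \frac{1}{7}\right)} = -5390 + \frac{1}{6} \cdot 7 \frac{1}{\frac{8}{7}} \left(240 + \frac{1}{49} + \frac{240}{7}\right) = -5390 + \frac{1}{6} \cdot 7 \cdot \frac{7}{8} \cdot \frac{13441}{49} = -5390 + \frac{13441}{48} = - \frac{245279}{48}$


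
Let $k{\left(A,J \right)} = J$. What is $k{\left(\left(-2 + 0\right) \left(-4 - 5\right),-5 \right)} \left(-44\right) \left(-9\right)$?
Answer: $-1980$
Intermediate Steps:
$k{\left(\left(-2 + 0\right) \left(-4 - 5\right),-5 \right)} \left(-44\right) \left(-9\right) = \left(-5\right) \left(-44\right) \left(-9\right) = 220 \left(-9\right) = -1980$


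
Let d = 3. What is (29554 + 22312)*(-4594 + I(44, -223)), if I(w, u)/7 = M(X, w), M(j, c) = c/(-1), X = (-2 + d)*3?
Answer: -254247132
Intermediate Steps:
X = 3 (X = (-2 + 3)*3 = 1*3 = 3)
M(j, c) = -c (M(j, c) = c*(-1) = -c)
I(w, u) = -7*w (I(w, u) = 7*(-w) = -7*w)
(29554 + 22312)*(-4594 + I(44, -223)) = (29554 + 22312)*(-4594 - 7*44) = 51866*(-4594 - 308) = 51866*(-4902) = -254247132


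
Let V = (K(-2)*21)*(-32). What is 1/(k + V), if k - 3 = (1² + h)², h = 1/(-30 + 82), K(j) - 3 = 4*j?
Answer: 2704/9096361 ≈ 0.00029726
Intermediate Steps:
K(j) = 3 + 4*j
h = 1/52 ≈ 0.019231
V = 3360 (V = ((3 + 4*(-2))*21)*(-32) = ((3 - 8)*21)*(-32) = -5*21*(-32) = -105*(-32) = 3360)
k = 10921/2704 (k = 3 + (1² + 1/52)² = 3 + (1 + 1/52)² = 3 + (53/52)² = 3 + 2809/2704 = 10921/2704 ≈ 4.0388)
1/(k + V) = 1/(10921/2704 + 3360) = 1/(9096361/2704) = 2704/9096361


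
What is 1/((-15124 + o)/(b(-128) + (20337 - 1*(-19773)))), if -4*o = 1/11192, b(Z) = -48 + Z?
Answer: -1787765312/677071233 ≈ -2.6404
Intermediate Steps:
o = -1/44768 (o = -1/4/11192 = -1/4*1/11192 = -1/44768 ≈ -2.2337e-5)
1/((-15124 + o)/(b(-128) + (20337 - 1*(-19773)))) = 1/((-15124 - 1/44768)/((-48 - 128) + (20337 - 1*(-19773)))) = 1/(-677071233/(44768*(-176 + (20337 + 19773)))) = 1/(-677071233/(44768*(-176 + 40110))) = 1/(-677071233/44768/39934) = 1/(-677071233/44768*1/39934) = 1/(-677071233/1787765312) = -1787765312/677071233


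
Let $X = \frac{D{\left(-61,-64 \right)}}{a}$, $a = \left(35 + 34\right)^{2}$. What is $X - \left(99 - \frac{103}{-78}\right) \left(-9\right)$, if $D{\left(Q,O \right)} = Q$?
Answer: $\frac{111762889}{123786} \approx 902.87$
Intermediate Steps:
$a = 4761$ ($a = 69^{2} = 4761$)
$X = - \frac{61}{4761} \approx -0.012812$
$X - \left(99 - \frac{103}{-78}\right) \left(-9\right) = - \frac{61}{4761} - \left(99 - \frac{103}{-78}\right) \left(-9\right) = - \frac{61}{4761} - \left(99 - - \frac{103}{78}\right) \left(-9\right) = - \frac{61}{4761} - \left(99 + \frac{103}{78}\right) \left(-9\right) = - \frac{61}{4761} - \frac{7825}{78} \left(-9\right) = - \frac{61}{4761} - - \frac{23475}{26} = - \frac{61}{4761} + \frac{23475}{26} = \frac{111762889}{123786}$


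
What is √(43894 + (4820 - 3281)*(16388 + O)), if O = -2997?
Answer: 11*√170683 ≈ 4544.5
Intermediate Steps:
√(43894 + (4820 - 3281)*(16388 + O)) = √(43894 + (4820 - 3281)*(16388 - 2997)) = √(43894 + 1539*13391) = √(43894 + 20608749) = √20652643 = 11*√170683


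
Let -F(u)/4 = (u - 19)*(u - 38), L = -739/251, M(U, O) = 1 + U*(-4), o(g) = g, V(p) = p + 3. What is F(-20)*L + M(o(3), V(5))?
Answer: 6683711/251 ≈ 26628.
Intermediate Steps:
V(p) = 3 + p
M(U, O) = 1 - 4*U
L = -739/251 (L = -739*1/251 = -739/251 ≈ -2.9442)
F(u) = -4*(-38 + u)*(-19 + u) (F(u) = -4*(u - 19)*(u - 38) = -4*(-19 + u)*(-38 + u) = -4*(-38 + u)*(-19 + u))
F(-20)*L + M(o(3), V(5)) = (-2888 - 4*(-20)**2 + 228*(-20))*(-739/251) + (1 - 4*3) = (-2888 - 4*400 - 4560)*(-739/251) + (1 - 12) = (-2888 - 1600 - 4560)*(-739/251) - 11 = -9048*(-739/251) - 11 = 6686472/251 - 11 = 6683711/251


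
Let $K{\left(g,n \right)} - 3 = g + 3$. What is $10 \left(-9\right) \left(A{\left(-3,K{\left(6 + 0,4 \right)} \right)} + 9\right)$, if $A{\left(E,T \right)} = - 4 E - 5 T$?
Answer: $3510$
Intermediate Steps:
$K{\left(g,n \right)} = 6 + g$ ($K{\left(g,n \right)} = 3 + \left(g + 3\right) = 3 + \left(3 + g\right) = 6 + g$)
$A{\left(E,T \right)} = - 5 T - 4 E$
$10 \left(-9\right) \left(A{\left(-3,K{\left(6 + 0,4 \right)} \right)} + 9\right) = 10 \left(-9\right) \left(\left(- 5 \left(6 + \left(6 + 0\right)\right) - -12\right) + 9\right) = - 90 \left(\left(- 5 \left(6 + 6\right) + 12\right) + 9\right) = - 90 \left(\left(\left(-5\right) 12 + 12\right) + 9\right) = - 90 \left(\left(-60 + 12\right) + 9\right) = - 90 \left(-48 + 9\right) = \left(-90\right) \left(-39\right) = 3510$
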